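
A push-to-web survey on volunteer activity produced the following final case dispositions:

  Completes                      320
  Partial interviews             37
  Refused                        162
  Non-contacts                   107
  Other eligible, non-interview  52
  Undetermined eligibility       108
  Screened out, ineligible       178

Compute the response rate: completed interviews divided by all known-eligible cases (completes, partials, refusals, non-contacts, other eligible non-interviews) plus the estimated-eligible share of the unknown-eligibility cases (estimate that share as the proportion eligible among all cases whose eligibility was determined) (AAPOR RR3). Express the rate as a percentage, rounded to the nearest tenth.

Numerator = 320
Eligible (known) = 320 + 37 + 162 + 107 + 52 = 678
e = 678 / (678 + 178) = 678 / 856 = 0.7921
Estimated eligible among unknowns = 0.7921 × 108 = 85.55
Base = 678 + 85.55 = 763.55
RR3 = 320 / 763.55 = 0.4191

41.9%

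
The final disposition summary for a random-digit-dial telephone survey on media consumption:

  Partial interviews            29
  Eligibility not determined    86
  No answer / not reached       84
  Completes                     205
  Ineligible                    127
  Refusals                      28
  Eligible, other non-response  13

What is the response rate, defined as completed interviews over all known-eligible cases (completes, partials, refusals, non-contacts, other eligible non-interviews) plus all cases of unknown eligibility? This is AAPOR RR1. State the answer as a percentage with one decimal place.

Top = 205
Base = 205 + 29 + 28 + 84 + 13 + 86 = 445
RR1 = 205 / 445 = 0.4607

46.1%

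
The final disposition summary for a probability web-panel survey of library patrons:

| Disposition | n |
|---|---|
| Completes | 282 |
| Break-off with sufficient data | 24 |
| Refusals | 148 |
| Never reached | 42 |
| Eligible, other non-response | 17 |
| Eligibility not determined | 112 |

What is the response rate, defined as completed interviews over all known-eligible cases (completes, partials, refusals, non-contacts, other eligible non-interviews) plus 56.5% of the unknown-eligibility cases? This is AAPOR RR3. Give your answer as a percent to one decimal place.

Num → 282
Eligible (known) → 282 + 24 + 148 + 42 + 17 = 513
e × U → 0.5650 × 112 = 63.28
Base → 513 + 63.28 = 576.28
RR3 = 282 / 576.28 = 0.4893

48.9%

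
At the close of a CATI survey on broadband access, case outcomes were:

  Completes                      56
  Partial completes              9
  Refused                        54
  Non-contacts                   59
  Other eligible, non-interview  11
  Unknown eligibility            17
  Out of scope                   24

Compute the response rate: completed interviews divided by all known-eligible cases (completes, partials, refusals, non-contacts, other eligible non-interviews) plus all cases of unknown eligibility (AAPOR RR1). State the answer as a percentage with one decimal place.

27.2%

Num → 56
Denominator → 56 + 9 + 54 + 59 + 11 + 17 = 206
RR1 = 56 / 206 = 0.2718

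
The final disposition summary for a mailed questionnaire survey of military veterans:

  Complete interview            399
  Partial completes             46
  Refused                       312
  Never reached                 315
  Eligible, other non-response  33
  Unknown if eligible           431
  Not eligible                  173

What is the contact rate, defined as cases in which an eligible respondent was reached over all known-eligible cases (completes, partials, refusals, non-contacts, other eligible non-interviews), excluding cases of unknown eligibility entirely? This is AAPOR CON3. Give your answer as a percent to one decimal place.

Numerator: 399 + 46 + 312 + 33 = 790
Denominator: 399 + 46 + 312 + 315 + 33 = 1105
CON3 = 790 / 1105 = 0.7149

71.5%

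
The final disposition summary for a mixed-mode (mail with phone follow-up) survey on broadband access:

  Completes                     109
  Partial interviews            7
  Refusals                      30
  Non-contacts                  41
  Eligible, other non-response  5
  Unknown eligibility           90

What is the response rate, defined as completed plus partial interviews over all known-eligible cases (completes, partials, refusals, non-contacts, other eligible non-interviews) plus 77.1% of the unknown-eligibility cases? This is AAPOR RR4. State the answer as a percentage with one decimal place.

44.4%

Num: 109 + 7 = 116
Known eligible: 109 + 7 + 30 + 41 + 5 = 192
Eligible share of unknowns: 0.7710 × 90 = 69.39
Base: 192 + 69.39 = 261.39
RR4 = 116 / 261.39 = 0.4438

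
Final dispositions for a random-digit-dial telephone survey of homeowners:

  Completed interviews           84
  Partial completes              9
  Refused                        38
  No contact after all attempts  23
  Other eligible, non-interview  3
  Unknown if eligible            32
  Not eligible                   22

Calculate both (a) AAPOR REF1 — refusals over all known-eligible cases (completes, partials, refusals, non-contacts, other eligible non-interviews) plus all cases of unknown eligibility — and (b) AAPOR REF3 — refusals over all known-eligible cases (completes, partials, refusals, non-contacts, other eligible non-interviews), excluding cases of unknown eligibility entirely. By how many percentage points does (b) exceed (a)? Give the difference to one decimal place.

Num → 38
Denominator → 84 + 9 + 38 + 23 + 3 + 32 = 189
REF1 = 38 / 189 = 0.2011
Denominator → 84 + 9 + 38 + 23 + 3 = 157
REF3 = 38 / 157 = 0.2420
Difference = 24.20 − 20.11 = 4.09 percentage points

4.1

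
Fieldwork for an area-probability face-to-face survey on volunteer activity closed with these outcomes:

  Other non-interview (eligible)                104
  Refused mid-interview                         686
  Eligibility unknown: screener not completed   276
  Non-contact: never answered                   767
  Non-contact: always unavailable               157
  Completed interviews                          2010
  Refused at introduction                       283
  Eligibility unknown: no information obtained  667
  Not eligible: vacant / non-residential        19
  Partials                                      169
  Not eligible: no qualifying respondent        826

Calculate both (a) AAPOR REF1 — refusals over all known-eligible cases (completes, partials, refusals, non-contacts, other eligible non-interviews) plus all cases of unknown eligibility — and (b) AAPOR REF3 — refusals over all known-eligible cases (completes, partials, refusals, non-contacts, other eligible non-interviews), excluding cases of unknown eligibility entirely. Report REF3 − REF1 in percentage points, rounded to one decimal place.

Declined to participate = 283 + 686 = 969
Non-contacts = 767 + 157 = 924
Unknown eligibility = 276 + 667 = 943
Out of scope = 826 + 19 = 845
Top: 969
Denom: 2010 + 169 + 969 + 924 + 104 + 943 = 5119
REF1 = 969 / 5119 = 0.1893
Denom: 2010 + 169 + 969 + 924 + 104 = 4176
REF3 = 969 / 4176 = 0.2320
Difference = 23.20 − 18.93 = 4.27 percentage points

4.3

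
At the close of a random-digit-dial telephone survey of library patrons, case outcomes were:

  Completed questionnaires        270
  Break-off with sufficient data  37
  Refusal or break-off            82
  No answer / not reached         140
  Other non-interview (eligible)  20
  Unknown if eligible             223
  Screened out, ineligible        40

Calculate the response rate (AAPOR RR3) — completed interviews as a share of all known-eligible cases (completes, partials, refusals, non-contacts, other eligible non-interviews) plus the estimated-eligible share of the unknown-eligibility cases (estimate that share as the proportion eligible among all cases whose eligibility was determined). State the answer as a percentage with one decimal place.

Top → 270
Known eligible → 270 + 37 + 82 + 140 + 20 = 549
e = 549 / (549 + 40) = 549 / 589 = 0.9321
e × U → 0.9321 × 223 = 207.86
Base → 549 + 207.86 = 756.86
RR3 = 270 / 756.86 = 0.3567

35.7%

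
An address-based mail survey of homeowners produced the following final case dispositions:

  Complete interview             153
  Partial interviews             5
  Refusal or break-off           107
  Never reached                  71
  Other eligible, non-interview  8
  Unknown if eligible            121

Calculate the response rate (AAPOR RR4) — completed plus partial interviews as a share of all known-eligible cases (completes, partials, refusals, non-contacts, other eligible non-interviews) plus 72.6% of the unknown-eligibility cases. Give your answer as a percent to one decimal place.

36.6%

Top = 153 + 5 = 158
Determined eligible = 153 + 5 + 107 + 71 + 8 = 344
Eligible share of unknowns = 0.7260 × 121 = 87.85
Base = 344 + 87.85 = 431.85
RR4 = 158 / 431.85 = 0.3659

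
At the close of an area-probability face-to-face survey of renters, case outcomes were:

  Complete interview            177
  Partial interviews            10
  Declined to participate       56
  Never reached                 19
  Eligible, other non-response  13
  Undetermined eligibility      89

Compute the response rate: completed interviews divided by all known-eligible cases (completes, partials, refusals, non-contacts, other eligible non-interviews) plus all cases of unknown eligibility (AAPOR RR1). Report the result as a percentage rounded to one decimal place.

Numerator: 177
Denominator: 177 + 10 + 56 + 19 + 13 + 89 = 364
RR1 = 177 / 364 = 0.4863

48.6%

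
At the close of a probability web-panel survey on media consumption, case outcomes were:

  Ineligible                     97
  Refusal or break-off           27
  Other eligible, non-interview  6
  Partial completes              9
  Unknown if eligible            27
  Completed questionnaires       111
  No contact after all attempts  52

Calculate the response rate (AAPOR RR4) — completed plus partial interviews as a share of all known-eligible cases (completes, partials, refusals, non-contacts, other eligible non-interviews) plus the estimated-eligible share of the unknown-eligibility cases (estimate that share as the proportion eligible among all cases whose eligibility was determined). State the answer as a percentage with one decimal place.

53.7%

Num → 111 + 9 = 120
Eligible (known) → 111 + 9 + 27 + 52 + 6 = 205
e = 205 / (205 + 97) = 205 / 302 = 0.6788
e × U → 0.6788 × 27 = 18.33
Denominator → 205 + 18.33 = 223.33
RR4 = 120 / 223.33 = 0.5373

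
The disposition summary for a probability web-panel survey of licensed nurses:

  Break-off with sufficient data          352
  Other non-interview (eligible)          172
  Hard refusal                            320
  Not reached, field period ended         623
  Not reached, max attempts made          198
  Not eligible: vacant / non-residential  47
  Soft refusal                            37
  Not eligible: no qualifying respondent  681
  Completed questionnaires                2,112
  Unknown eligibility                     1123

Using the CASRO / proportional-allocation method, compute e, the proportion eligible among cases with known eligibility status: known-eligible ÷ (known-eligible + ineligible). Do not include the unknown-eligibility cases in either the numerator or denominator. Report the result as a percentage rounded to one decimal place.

Refused = 320 + 37 = 357
No answer / not reached = 623 + 198 = 821
Out of scope = 681 + 47 = 728
Eligible (known): 2112 + 352 + 357 + 821 + 172 = 3814
e = 3814 / (3814 + 728) = 3814 / 4542 = 0.8397

84.0%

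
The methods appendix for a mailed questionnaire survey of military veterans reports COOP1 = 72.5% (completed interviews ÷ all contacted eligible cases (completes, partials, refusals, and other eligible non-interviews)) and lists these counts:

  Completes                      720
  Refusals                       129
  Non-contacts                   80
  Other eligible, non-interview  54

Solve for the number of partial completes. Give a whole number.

90

COOP1 = 720 / D = 0.725
D = 720 / 0.725 = 993.1
Other denominator terms total 903
partial completes = 993.1 − 903 ≈ 90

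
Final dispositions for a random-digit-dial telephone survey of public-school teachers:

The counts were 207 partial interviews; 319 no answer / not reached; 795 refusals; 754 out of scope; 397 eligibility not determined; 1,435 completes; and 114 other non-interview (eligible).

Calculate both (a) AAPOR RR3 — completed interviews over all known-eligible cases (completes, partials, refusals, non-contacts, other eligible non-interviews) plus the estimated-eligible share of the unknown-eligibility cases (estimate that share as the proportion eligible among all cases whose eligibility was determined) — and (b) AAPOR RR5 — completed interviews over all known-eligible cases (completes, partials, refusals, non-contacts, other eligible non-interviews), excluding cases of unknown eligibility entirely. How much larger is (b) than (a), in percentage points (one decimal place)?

Num → 1435
Eligible (known) → 1435 + 207 + 795 + 319 + 114 = 2870
e = 2870 / (2870 + 754) = 2870 / 3624 = 0.7919
Eligible share of unknowns → 0.7919 × 397 = 314.38
Denom → 2870 + 314.38 = 3184.38
RR3 = 1435 / 3184.38 = 0.4506
Denom → 1435 + 207 + 795 + 319 + 114 = 2870
RR5 = 1435 / 2870 = 0.5000
Difference = 50.00 − 45.06 = 4.94 percentage points

4.9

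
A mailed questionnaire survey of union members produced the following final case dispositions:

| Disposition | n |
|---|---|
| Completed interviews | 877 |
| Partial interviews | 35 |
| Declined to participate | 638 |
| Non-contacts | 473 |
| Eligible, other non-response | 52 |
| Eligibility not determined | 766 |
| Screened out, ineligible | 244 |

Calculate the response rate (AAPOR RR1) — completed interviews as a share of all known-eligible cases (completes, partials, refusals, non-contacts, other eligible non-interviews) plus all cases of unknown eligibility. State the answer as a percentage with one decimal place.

Num → 877
Denom → 877 + 35 + 638 + 473 + 52 + 766 = 2841
RR1 = 877 / 2841 = 0.3087

30.9%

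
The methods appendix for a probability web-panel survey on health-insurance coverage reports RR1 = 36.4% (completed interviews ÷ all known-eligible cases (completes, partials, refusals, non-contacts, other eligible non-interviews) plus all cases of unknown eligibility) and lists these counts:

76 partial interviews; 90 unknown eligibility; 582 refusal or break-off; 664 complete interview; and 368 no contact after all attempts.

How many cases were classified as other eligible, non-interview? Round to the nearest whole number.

44

RR1 = 664 / D = 0.364
D = 664 / 0.364 = 1824.2
Remaining denominator categories sum to 1780
other eligible, non-interview = 1824.2 − 1780 ≈ 44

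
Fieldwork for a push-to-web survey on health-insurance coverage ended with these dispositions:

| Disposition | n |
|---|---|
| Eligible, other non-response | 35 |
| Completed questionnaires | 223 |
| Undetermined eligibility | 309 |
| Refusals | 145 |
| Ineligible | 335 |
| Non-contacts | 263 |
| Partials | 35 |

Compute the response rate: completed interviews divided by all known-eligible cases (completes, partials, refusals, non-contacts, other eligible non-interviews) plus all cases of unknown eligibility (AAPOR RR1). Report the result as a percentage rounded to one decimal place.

22.1%

Num: 223
Denom: 223 + 35 + 145 + 263 + 35 + 309 = 1010
RR1 = 223 / 1010 = 0.2208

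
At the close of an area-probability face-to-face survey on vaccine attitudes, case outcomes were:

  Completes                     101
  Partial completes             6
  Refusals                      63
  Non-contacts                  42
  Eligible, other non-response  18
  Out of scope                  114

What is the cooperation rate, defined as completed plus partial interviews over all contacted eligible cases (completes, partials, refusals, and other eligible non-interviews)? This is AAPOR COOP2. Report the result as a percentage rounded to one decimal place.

Num → 101 + 6 = 107
Base → 101 + 6 + 63 + 18 = 188
COOP2 = 107 / 188 = 0.5691

56.9%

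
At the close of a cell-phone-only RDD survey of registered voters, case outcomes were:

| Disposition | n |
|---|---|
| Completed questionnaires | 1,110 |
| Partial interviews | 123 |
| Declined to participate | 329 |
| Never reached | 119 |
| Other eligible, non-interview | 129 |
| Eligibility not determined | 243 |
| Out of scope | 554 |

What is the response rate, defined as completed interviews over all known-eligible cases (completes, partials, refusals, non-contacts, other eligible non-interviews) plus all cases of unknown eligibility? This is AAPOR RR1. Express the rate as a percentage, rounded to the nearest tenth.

54.1%

Numerator → 1110
Denom → 1110 + 123 + 329 + 119 + 129 + 243 = 2053
RR1 = 1110 / 2053 = 0.5407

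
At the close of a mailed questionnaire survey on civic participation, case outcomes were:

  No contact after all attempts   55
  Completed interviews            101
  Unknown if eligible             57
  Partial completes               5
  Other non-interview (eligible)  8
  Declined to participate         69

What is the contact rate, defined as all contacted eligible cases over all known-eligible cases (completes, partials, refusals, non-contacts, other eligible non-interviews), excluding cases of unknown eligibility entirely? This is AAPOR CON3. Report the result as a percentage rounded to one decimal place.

76.9%

Numerator = 101 + 5 + 69 + 8 = 183
Denom = 101 + 5 + 69 + 55 + 8 = 238
CON3 = 183 / 238 = 0.7689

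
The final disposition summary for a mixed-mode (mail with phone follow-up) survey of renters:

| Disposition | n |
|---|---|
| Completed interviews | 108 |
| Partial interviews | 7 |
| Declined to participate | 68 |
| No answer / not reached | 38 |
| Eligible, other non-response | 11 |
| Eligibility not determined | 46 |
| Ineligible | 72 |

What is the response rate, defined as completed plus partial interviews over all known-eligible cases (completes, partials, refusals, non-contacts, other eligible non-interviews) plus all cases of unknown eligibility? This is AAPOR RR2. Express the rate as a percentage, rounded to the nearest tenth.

41.4%

Numerator = 108 + 7 = 115
Denominator = 108 + 7 + 68 + 38 + 11 + 46 = 278
RR2 = 115 / 278 = 0.4137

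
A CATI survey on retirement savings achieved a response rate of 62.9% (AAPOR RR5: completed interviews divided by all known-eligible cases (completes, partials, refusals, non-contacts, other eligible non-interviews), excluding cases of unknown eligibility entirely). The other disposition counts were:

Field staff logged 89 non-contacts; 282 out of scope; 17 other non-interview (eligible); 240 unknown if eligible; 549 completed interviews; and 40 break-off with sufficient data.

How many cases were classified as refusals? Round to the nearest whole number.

178

RR5 = 549 / D = 0.629
D = 549 / 0.629 = 872.8
Remaining denominator categories sum to 695
refusals = 872.8 − 695 ≈ 178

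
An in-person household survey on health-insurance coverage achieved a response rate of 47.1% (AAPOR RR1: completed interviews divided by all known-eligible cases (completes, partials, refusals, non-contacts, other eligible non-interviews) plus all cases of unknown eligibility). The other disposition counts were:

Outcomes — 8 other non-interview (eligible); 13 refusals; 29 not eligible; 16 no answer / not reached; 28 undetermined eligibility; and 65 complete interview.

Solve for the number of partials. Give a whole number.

RR1 = 65 / D = 0.471
D = 65 / 0.471 = 138.0
Remaining denominator categories sum to 130
partials = 138.0 − 130 ≈ 8

8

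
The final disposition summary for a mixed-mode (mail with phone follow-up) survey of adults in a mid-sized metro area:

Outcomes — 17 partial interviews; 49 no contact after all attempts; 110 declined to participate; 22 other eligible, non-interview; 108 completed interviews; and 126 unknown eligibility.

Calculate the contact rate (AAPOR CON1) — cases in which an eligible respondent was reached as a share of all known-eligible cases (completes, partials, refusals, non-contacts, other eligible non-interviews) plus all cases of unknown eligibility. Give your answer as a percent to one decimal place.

Numerator: 108 + 17 + 110 + 22 = 257
Denominator: 108 + 17 + 110 + 49 + 22 + 126 = 432
CON1 = 257 / 432 = 0.5949

59.5%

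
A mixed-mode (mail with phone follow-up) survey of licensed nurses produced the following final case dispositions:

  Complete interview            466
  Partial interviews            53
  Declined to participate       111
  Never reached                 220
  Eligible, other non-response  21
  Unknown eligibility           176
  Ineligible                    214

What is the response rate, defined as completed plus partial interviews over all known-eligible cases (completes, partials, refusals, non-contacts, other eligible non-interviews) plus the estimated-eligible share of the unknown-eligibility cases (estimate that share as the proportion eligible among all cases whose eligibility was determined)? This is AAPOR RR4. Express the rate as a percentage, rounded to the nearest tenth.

Num: 466 + 53 = 519
Eligible (known): 466 + 53 + 111 + 220 + 21 = 871
e = 871 / (871 + 214) = 871 / 1085 = 0.8028
Eligible share of unknowns: 0.8028 × 176 = 141.29
Denom: 871 + 141.29 = 1012.29
RR4 = 519 / 1012.29 = 0.5127

51.3%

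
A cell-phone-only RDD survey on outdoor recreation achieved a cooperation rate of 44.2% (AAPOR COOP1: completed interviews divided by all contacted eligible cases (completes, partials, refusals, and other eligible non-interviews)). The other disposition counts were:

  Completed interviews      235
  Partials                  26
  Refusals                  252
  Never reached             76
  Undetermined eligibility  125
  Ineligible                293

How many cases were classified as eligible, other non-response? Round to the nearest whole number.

19

COOP1 = 235 / D = 0.442
D = 235 / 0.442 = 531.7
Rest of base = 513
eligible, other non-response = 531.7 − 513 ≈ 19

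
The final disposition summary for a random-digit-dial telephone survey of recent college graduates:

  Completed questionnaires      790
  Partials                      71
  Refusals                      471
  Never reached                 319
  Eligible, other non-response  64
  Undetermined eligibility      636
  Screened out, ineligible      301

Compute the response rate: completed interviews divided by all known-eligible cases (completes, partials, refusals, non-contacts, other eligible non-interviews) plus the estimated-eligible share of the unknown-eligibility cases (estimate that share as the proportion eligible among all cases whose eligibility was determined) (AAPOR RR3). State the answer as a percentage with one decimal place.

Top → 790
Known eligible → 790 + 71 + 471 + 319 + 64 = 1715
e = 1715 / (1715 + 301) = 1715 / 2016 = 0.8507
Eligible share of unknowns → 0.8507 × 636 = 541.05
Denominator → 1715 + 541.05 = 2256.05
RR3 = 790 / 2256.05 = 0.3502

35.0%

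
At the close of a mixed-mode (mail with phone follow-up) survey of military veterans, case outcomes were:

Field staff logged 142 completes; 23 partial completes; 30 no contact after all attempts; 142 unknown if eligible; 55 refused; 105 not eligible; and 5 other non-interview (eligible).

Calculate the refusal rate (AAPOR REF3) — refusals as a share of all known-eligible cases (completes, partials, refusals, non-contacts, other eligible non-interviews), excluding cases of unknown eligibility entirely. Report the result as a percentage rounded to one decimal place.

Numerator: 55
Denom: 142 + 23 + 55 + 30 + 5 = 255
REF3 = 55 / 255 = 0.2157

21.6%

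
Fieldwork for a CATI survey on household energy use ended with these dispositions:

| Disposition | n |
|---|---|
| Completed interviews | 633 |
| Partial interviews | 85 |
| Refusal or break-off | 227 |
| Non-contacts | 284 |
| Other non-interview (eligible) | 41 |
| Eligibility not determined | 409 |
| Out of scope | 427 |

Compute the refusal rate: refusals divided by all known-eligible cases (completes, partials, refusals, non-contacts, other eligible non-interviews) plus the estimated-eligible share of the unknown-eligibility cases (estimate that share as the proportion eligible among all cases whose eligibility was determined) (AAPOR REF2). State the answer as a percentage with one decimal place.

14.4%

Top: 227
Known eligible: 633 + 85 + 227 + 284 + 41 = 1270
e = 1270 / (1270 + 427) = 1270 / 1697 = 0.7484
Eligible share of unknowns: 0.7484 × 409 = 306.10
Denom: 1270 + 306.10 = 1576.10
REF2 = 227 / 1576.10 = 0.1440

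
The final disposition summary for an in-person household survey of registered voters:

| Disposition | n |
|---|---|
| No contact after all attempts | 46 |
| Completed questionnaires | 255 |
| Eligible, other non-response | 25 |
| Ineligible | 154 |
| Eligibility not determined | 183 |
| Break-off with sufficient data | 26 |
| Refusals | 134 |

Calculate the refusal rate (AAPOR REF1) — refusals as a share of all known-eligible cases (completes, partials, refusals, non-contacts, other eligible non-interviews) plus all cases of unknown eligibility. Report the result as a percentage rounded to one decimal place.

20.0%

Top = 134
Denominator = 255 + 26 + 134 + 46 + 25 + 183 = 669
REF1 = 134 / 669 = 0.2003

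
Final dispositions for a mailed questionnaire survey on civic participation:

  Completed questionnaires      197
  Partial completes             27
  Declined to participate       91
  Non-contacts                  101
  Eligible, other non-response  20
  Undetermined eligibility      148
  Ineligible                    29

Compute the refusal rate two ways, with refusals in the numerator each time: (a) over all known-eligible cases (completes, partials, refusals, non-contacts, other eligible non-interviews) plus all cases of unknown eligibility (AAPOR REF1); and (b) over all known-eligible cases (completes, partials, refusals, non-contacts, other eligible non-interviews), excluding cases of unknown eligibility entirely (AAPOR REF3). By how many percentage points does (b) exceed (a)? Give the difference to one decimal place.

5.3

Numerator = 91
Denominator = 197 + 27 + 91 + 101 + 20 + 148 = 584
REF1 = 91 / 584 = 0.1558
Denominator = 197 + 27 + 91 + 101 + 20 = 436
REF3 = 91 / 436 = 0.2087
Difference = 20.87 − 15.58 = 5.29 percentage points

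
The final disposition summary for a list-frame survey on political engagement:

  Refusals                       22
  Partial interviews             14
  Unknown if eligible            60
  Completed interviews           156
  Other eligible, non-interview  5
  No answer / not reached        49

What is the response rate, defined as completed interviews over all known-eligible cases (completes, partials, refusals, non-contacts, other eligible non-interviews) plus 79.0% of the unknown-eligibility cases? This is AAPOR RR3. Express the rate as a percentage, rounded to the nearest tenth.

53.2%

Num = 156
Eligible (known) = 156 + 14 + 22 + 49 + 5 = 246
Estimated eligible among unknowns = 0.7900 × 60 = 47.40
Denom = 246 + 47.40 = 293.40
RR3 = 156 / 293.40 = 0.5317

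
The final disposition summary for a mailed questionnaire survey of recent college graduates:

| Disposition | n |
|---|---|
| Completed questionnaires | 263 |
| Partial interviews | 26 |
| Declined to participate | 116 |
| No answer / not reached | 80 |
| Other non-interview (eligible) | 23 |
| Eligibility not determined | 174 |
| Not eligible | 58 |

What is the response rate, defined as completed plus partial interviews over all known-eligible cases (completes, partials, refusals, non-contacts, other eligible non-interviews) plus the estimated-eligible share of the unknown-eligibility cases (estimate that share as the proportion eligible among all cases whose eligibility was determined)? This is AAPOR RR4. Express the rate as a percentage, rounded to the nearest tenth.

Numerator: 263 + 26 = 289
Determined eligible: 263 + 26 + 116 + 80 + 23 = 508
e = 508 / (508 + 58) = 508 / 566 = 0.8975
Estimated eligible among unknowns: 0.8975 × 174 = 156.16
Denominator: 508 + 156.16 = 664.16
RR4 = 289 / 664.16 = 0.4351

43.5%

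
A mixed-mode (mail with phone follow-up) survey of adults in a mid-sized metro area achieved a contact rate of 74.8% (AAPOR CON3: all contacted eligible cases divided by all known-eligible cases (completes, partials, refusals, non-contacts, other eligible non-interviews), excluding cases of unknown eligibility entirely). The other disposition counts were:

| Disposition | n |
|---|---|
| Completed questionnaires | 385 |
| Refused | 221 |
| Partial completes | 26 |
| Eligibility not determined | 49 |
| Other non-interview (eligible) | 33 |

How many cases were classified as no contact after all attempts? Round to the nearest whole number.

224

Top: 385 + 26 + 221 + 33 = 665
CON3 = 665 / D = 0.748
D = 665 / 0.748 = 889.0
Rest of base = 665
no contact after all attempts = 889.0 − 665 ≈ 224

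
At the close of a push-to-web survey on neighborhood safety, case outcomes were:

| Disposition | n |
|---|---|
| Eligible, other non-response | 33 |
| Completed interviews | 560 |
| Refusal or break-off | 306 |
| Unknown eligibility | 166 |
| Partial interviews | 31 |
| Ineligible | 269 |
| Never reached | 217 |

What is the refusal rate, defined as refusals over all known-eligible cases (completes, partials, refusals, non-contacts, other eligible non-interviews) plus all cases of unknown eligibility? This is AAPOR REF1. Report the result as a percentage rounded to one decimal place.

Numerator → 306
Denom → 560 + 31 + 306 + 217 + 33 + 166 = 1313
REF1 = 306 / 1313 = 0.2331

23.3%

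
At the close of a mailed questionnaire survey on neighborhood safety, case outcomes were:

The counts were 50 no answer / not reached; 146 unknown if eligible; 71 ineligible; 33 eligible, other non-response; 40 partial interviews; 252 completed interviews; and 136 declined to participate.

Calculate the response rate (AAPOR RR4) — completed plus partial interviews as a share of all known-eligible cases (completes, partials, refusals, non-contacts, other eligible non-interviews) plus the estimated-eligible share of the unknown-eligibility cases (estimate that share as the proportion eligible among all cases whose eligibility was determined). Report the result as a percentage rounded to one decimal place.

Numerator: 252 + 40 = 292
Known eligible: 252 + 40 + 136 + 50 + 33 = 511
e = 511 / (511 + 71) = 511 / 582 = 0.8780
Eligible share of unknowns: 0.8780 × 146 = 128.19
Denom: 511 + 128.19 = 639.19
RR4 = 292 / 639.19 = 0.4568

45.7%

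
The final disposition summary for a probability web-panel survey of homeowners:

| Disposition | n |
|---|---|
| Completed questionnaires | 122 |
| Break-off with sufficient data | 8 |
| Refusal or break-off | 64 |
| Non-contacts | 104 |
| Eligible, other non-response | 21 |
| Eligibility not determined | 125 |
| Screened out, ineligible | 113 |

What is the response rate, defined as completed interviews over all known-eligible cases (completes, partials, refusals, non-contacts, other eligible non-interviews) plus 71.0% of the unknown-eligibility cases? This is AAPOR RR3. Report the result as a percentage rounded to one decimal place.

Top → 122
Eligible (known) → 122 + 8 + 64 + 104 + 21 = 319
Eligible share of unknowns → 0.7100 × 125 = 88.75
Denominator → 319 + 88.75 = 407.75
RR3 = 122 / 407.75 = 0.2992

29.9%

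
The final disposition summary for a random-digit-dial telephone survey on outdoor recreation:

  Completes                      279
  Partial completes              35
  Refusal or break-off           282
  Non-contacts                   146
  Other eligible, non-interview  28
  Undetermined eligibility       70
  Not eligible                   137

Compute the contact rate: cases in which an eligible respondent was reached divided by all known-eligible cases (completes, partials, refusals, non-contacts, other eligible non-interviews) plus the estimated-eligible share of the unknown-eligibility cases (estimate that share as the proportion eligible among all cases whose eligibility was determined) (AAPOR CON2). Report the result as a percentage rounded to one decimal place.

Top: 279 + 35 + 282 + 28 = 624
Determined eligible: 279 + 35 + 282 + 146 + 28 = 770
e = 770 / (770 + 137) = 770 / 907 = 0.8490
e × U: 0.8490 × 70 = 59.43
Denominator: 770 + 59.43 = 829.43
CON2 = 624 / 829.43 = 0.7523

75.2%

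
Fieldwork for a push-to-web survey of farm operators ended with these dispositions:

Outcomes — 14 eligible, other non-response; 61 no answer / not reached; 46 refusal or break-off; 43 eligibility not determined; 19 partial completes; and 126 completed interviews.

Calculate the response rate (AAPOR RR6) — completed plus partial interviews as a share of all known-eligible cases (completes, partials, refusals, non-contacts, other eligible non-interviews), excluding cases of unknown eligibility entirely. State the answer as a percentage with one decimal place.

54.5%

Num → 126 + 19 = 145
Denom → 126 + 19 + 46 + 61 + 14 = 266
RR6 = 145 / 266 = 0.5451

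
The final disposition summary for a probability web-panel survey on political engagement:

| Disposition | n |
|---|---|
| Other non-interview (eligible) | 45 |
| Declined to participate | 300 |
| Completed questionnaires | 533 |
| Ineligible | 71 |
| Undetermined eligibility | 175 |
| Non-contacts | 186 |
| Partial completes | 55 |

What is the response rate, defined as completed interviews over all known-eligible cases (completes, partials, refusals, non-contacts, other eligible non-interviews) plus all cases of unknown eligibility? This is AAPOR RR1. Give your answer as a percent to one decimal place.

Num = 533
Denom = 533 + 55 + 300 + 186 + 45 + 175 = 1294
RR1 = 533 / 1294 = 0.4119

41.2%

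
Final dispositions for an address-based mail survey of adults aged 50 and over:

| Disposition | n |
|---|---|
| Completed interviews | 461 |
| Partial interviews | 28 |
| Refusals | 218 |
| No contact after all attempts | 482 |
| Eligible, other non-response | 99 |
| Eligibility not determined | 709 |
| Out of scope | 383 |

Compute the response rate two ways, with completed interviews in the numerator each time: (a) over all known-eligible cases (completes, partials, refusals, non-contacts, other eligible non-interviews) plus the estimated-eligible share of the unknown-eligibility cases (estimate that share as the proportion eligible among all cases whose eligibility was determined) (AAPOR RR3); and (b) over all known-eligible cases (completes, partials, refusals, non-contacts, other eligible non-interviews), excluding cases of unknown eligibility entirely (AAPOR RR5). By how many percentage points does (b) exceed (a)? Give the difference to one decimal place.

10.7

Top: 461
Known eligible: 461 + 28 + 218 + 482 + 99 = 1288
e = 1288 / (1288 + 383) = 1288 / 1671 = 0.7708
Eligible share of unknowns: 0.7708 × 709 = 546.50
Denominator: 1288 + 546.50 = 1834.50
RR3 = 461 / 1834.50 = 0.2513
Denominator: 461 + 28 + 218 + 482 + 99 = 1288
RR5 = 461 / 1288 = 0.3579
Difference = 35.79 − 25.13 = 10.66 percentage points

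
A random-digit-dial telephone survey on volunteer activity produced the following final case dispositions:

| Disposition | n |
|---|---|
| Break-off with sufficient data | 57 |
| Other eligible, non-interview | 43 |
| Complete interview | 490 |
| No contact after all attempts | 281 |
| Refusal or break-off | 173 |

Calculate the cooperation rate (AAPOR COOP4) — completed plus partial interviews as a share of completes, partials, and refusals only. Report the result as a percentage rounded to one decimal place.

Numerator = 490 + 57 = 547
Base = 490 + 57 + 173 = 720
COOP4 = 547 / 720 = 0.7597

76.0%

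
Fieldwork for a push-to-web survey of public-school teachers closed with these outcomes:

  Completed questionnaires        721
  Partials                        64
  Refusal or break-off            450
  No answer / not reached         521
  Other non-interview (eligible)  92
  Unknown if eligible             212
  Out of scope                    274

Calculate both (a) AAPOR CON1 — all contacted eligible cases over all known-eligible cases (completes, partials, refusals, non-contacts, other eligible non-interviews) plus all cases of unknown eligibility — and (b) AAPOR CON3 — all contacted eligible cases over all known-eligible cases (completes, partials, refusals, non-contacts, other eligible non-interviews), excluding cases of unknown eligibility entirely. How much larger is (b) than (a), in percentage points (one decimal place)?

Numerator = 721 + 64 + 450 + 92 = 1327
Base = 721 + 64 + 450 + 521 + 92 + 212 = 2060
CON1 = 1327 / 2060 = 0.6442
Base = 721 + 64 + 450 + 521 + 92 = 1848
CON3 = 1327 / 1848 = 0.7181
Difference = 71.81 − 64.42 = 7.39 percentage points

7.4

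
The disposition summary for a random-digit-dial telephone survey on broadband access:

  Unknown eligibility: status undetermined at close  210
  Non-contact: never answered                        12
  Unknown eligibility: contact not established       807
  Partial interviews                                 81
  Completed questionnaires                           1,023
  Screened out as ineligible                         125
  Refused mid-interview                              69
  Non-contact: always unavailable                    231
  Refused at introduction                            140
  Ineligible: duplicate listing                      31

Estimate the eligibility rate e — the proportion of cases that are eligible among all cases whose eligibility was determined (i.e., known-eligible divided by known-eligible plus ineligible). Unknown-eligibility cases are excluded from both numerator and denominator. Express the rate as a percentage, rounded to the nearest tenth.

Refusals = 140 + 69 = 209
No contact after all attempts = 12 + 231 = 243
Unknown if eligible = 807 + 210 = 1017
Ineligible = 125 + 31 = 156
Eligible (known) → 1023 + 81 + 209 + 243 = 1556
e = 1556 / (1556 + 156) = 1556 / 1712 = 0.9089

90.9%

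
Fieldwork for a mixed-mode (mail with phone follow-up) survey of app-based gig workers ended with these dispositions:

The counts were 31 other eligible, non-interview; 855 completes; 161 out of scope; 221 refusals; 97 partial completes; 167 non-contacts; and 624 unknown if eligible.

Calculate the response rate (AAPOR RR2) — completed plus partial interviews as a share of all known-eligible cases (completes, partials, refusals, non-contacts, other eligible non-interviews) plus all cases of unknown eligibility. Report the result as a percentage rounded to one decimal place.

47.7%

Top = 855 + 97 = 952
Denom = 855 + 97 + 221 + 167 + 31 + 624 = 1995
RR2 = 952 / 1995 = 0.4772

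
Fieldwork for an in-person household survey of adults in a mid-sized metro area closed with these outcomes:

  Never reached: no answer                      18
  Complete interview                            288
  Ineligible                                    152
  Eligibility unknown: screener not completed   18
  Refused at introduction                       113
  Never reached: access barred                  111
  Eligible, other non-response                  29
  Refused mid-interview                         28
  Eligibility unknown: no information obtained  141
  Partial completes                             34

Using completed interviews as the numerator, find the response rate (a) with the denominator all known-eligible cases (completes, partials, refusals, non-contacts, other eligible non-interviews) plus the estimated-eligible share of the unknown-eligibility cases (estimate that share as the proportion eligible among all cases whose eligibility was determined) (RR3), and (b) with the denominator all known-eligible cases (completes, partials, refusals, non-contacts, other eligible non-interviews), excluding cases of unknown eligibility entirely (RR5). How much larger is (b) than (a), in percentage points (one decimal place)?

7.9

Refused = 113 + 28 = 141
Never reached = 18 + 111 = 129
Undetermined eligibility = 18 + 141 = 159
Num: 288
Known eligible: 288 + 34 + 141 + 129 + 29 = 621
e = 621 / (621 + 152) = 621 / 773 = 0.8034
e × U: 0.8034 × 159 = 127.74
Denom: 621 + 127.74 = 748.74
RR3 = 288 / 748.74 = 0.3846
Denom: 288 + 34 + 141 + 129 + 29 = 621
RR5 = 288 / 621 = 0.4638
Difference = 46.38 − 38.46 = 7.92 percentage points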